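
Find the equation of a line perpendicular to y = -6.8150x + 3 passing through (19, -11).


Perpendicular slope = -1/m1 = -1/(-6.8150) = 0.1467
b2 = y0 - m2*x0 = -11 + 19/(-6.8150) = -11 - 2.7880 = -13.7880

y = 0.1467x - 13.7880


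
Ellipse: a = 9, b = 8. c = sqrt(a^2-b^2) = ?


c^2 = 9^2 - 8^2 = 81 - 64 = 17
c = sqrt(17) = 4.1231

c = 4.1231


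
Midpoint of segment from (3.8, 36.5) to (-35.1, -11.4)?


Mx = (3.8 - 35.1)/2 = -31.3/2 = -15.6500
My = (36.5 - 11.4)/2 = 25.1/2 = 12.5500

(-15.6500, 12.5500)


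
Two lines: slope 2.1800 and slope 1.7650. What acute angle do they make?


m1-m2 = 0.415
1+m1*m2 = 4.8477
tan(theta) = |0.415/4.8477| = 0.085608
theta = arctan(|0.415/4.8477|) = 4.8930 degrees (acute angle)

4.8930 degrees


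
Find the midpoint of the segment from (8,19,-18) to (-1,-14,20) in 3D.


Mx = (8- 1)/2 = 3.5000
My = (19- 14)/2 = 2.5000
Mz = (-18+20)/2 = 1.0000

M = (3.5000, 2.5000, 1.0000)


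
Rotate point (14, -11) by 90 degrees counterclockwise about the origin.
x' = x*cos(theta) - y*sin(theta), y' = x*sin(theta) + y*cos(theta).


cos(90) = 0, sin(90) = 1
x' = 14*0 + 11*1 = 11
y' = 14*1 - 11*0 = 14

(11, 14)


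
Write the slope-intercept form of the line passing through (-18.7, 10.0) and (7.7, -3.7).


m = (-13.7)/(26.4) = -0.5189
b = y1 - m*x1 = 10.0 - (-13.7*(-18.7))/(26.4) = 10.0 - 9.7042 = 0.2958

y = -0.5189x + 0.2958


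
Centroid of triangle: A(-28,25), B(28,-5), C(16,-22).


Gx = (-28+28+16)/3 = 16/3 = 5.3333
Gy = (25- 5- 22)/3 = -2/3 = -0.6667

G = (5.3333, -0.6667)


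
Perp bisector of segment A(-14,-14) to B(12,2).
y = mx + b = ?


Midpoint = (-1, -6)
Slope of AB = dy/dx = 16/26 = 0.6154
Perp slope = -dx/dy = -26/16 = -1.6250
b = My - (perp slope)*Mx = -6 + (26*(-1))/16 = -6 - 1.6250 = -7.6250

y = -1.6250x - 7.6250


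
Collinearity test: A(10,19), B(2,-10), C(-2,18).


10*(-10-18) + 2*(18-19) - 2*(19+ 10)
= -280 - 2 - 58 = -340

No, not collinear (determinant = -340)


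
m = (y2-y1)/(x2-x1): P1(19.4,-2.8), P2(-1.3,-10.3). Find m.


dy = -10.3 + 2.8 = -7.5
dx = -1.3 - 19.4 = -20.7
m = -7.5/(-20.7) = 0.3623

m = 0.3623


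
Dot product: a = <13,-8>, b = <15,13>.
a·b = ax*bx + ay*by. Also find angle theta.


a·b = 13*15 - 8*13 = 195 - 104 = 91
|a| = sqrt(169+64) = 15.2643
|b| = sqrt(225+169) = 19.8494
cos(theta) = 91/(sqrt(233)*sqrt(394)) = 91/sqrt(91802) = 0.300341
theta = arccos(91/sqrt(91802)) = 72.5219 degrees

a·b = 91, theta = 72.5219 deg


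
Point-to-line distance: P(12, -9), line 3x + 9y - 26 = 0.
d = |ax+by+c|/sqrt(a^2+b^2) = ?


|3*12 + 9*(-9) - 26| = |-71| = 71
sqrt(9 + 81) = sqrt(90) = 9.4868
d = 71/sqrt(90) = 7.4841

7.4841


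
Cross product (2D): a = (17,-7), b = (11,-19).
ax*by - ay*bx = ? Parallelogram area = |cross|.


cross = 17*(-19) + 7*11 = -323 + 77 = -246
Parallelogram area = |-246| = 246

cross = -246, parallelogram area = 246


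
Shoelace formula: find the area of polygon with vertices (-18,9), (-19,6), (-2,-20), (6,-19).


sum(xi*y_{i+1}) = -18*6 - 19*(-20) - 2*(-19) + 6*9 = 364
sum(yi*x_{i+1}) = 9*(-19) + 6*(-2) - 20*6 - 19*(-18) = 39
Area = |364 - 39|/2 = 325/2 = 162.5000

162.5000 sq units


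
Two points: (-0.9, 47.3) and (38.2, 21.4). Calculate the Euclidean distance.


dx = 38.2 + 0.9 = 39.1
dy = 21.4 - 47.3 = -25.9
d = sqrt(1528.81 + 670.81) = sqrt(2199.62) = 46.9001

46.9001


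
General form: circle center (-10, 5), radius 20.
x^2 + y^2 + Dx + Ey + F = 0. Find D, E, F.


(x+ 10)^2 + (y-5)^2 = 20^2
D = -2h = 20, E = -2k = -10
F = h^2+k^2-r^2 = 100+25-400 = -275

D = 20, E = -10, F = -275


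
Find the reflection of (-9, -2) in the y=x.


Reflection rule for y=x: (y, x)
(-9, -2) -> (-2, -9)

(-2, -9)


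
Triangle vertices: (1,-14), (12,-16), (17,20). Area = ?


1*(-16-20) = -36
12*(20+ 14) = 408
17*(-14+ 16) = 34
sum = 406
Area = |406|/2 = 203.0000

203.0000 sq units


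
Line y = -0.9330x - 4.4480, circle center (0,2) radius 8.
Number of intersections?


Substitute y = -0.9330x - 4.4480: (x-0)^2 + (-0.9330x- 4.4480-2)^2 = 64
Expand to Ax^2 + Bx + C = 0, where b-k = -6.448
A = 1+m^2 = 1.870489
B = 2(m(b-k) - h) = 2(-0.9330*(-6.448) - 0) = 12.031968
C = h^2 + (b-k)^2 - r^2 = 0 + 41.576704 - 64 = -22.423296
disc = B^2-4AC = 144.7683 + 167.7701 = 312.5384
disc > 0

2 intersection points


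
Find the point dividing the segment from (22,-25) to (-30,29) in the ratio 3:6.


Px = (3*(-30) + 6*22)/9 = 42/9 = 4.6667
Py = (3*29 + 6*(-25))/9 = -63/9 = -7.0000

P = (4.6667, -7.0000)


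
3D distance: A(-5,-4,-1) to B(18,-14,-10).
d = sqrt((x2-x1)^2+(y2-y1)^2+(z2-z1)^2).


dx=23, dy=-10, dz=-9
d = sqrt(529+100+81) = sqrt(710) = 26.6458

26.6458


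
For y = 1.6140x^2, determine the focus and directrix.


a = 1.6140
1/(4a) = 0.1549
Focus = (0, 0.1549)
Directrix: y = -0.1549

Focus = (0, 0.1549), Directrix: y = -0.1549


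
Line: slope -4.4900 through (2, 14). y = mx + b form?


y - 14 = -4.4900(x - 2)
y = -4.4900x + 14 + 4.4900*2
y = -4.4900x + 22.9800

y = -4.4900x + 22.9800


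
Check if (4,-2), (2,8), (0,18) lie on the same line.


4*(8-18) + 2*(18+ 2) + 0*(-2-8)
= -40 + 40 + 0 = 0

Yes, collinear (determinant = 0)


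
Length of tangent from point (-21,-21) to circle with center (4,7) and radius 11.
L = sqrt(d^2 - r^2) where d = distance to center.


d = sqrt((-21-4)^2 + (-21-7)^2) = sqrt(625+784) = 37.5366
L = sqrt(1409.0000 - 121) = sqrt(1288.0000) = 35.8887

35.8887


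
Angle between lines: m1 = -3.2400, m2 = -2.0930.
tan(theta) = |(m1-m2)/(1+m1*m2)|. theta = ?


m1-m2 = -1.147
1+m1*m2 = 7.78132
tan(theta) = |-1.147/7.78132| = 0.147404
theta = arctan(|-1.147/7.78132|) = 8.3853 degrees (acute angle)

8.3853 degrees


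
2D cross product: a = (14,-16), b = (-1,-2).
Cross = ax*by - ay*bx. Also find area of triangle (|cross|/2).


cross = 14*(-2) + 16*(-1) = -28 - 16 = -44
Triangle area = |-44|/2 = 44/2 = 22.0000

cross = -44, triangle area = 22.0000


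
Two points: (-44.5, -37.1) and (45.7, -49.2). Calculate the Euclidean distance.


dx = 45.7 + 44.5 = 90.2
dy = -49.2 + 37.1 = -12.1
d = sqrt(8136.04 + 146.41) = sqrt(8282.45) = 91.0080

91.0080


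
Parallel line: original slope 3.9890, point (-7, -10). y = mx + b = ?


Parallel lines have equal slopes.
m2 = 3.9890
b2 = -10 - 3.9890*(-7) = 17.9230

y = 3.9890x + 17.9230


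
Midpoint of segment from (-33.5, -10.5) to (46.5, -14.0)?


Mx = (-33.5 + 46.5)/2 = 13.0/2 = 6.5000
My = (-10.5 - 14.0)/2 = -24.5/2 = -12.2500

(6.5000, -12.2500)


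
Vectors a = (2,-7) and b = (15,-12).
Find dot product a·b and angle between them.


a·b = 2*15 - 7*(-12) = 30 + 84 = 114
|a| = sqrt(4+49) = 7.2801
|b| = sqrt(225+144) = 19.2094
cos(theta) = 114/(sqrt(53)*sqrt(369)) = 114/sqrt(19557) = 0.815180
theta = arccos(114/sqrt(19557)) = 35.3948 degrees

a·b = 114, theta = 35.3948 deg


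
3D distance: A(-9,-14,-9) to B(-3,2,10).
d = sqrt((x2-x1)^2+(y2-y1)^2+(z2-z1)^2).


dx=6, dy=16, dz=19
d = sqrt(36+256+361) = sqrt(653) = 25.5539

25.5539


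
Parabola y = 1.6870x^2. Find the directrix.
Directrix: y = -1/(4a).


a = 1.6870
1/(4a) = 0.1482
directrix: y = -0.1482 = -0.1482

y = -0.1482


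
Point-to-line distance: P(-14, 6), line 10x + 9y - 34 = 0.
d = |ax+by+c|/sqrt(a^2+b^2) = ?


|10*(-14) + 9*6 - 34| = |-120| = 120
sqrt(100 + 81) = sqrt(181) = 13.4536
d = 120/sqrt(181) = 8.9195

8.9195


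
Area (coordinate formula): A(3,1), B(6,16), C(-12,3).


3*(16-3) = 39
6*(3-1) = 12
-12*(1-16) = 180
sum = 231
Area = |231|/2 = 115.5000

115.5000 sq units


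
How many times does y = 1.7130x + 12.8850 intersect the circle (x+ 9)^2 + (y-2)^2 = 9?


Substitute y = 1.7130x + 12.8850: (x+ 9)^2 + (1.7130x+12.8850-2)^2 = 9
Expand to Ax^2 + Bx + C = 0, where b-k = 10.885
A = 1+m^2 = 3.934369
B = 2(m(b-k) - h) = 2(1.7130*10.885 + 9) = 55.29201
C = h^2 + (b-k)^2 - r^2 = 81 + 118.483225 - 9 = 190.483225
disc = B^2-4AC = 3057.2064 - 2997.7252 = 59.4812
disc > 0

2 intersection points


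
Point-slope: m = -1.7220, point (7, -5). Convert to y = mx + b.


y + 5 = -1.7220(x - 7)
y = -1.7220x - 5 + 1.7220*7
y = -1.7220x + 7.0540

y = -1.7220x + 7.0540


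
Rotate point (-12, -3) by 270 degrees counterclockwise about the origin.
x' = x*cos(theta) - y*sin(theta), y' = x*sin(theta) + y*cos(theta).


cos(270) = 0, sin(270) = -1
x' = -12*0 + 3*(-1) = -3
y' = -12*(-1) - 3*0 = 12

(-3, 12)


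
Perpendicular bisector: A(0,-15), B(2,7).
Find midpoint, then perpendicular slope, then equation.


Midpoint = (1, -4)
Slope of AB = dy/dx = 22/2 = 11.0000
Perp slope = -dx/dy = -2/22 = -0.0909
b = My - (perp slope)*Mx = -4 + (2*1)/22 = -4 + 0.0909 = -3.9091

y = -0.0909x - 3.9091


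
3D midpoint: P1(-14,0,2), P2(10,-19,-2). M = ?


Mx = (-14+10)/2 = -2.0000
My = (0- 19)/2 = -9.5000
Mz = (2- 2)/2 = 0

M = (-2.0000, -9.5000, 0)


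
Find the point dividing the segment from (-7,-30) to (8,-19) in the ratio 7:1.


Px = (7*8 + 1*(-7))/8 = 49/8 = 6.1250
Py = (7*(-19) + 1*(-30))/8 = -163/8 = -20.3750

P = (6.1250, -20.3750)


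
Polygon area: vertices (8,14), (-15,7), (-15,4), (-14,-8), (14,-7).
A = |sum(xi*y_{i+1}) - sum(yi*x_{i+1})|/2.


sum(xi*y_{i+1}) = 8*7 - 15*4 - 15*(-8) - 14*(-7) + 14*14 = 410
sum(yi*x_{i+1}) = 14*(-15) + 7*(-15) + 4*(-14) - 8*14 - 7*8 = -539
Area = |410 + 539|/2 = 949/2 = 474.5000

474.5000 sq units


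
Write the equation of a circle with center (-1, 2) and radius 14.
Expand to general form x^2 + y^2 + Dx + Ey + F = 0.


(x+ 1)^2 + (y-2)^2 = 14^2
D = -2h = 2, E = -2k = -4
F = h^2+k^2-r^2 = 1+4-196 = -191

x^2 + y^2 + 2x - 4y - 191 = 0


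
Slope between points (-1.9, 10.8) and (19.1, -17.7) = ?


dy = -17.7 - 10.8 = -28.5
dx = 19.1 + 1.9 = 21.0
m = -28.5/21.0 = -1.3571

m = -1.3571


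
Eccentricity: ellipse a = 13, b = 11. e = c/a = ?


c = sqrt(169-121) = sqrt(48) = 6.9282
e = c/a = sqrt(48)/13 = 0.5329

e = 0.5329


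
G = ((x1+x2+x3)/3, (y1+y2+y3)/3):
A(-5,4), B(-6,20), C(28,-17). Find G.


Gx = (-5- 6+28)/3 = 17/3 = 5.6667
Gy = (4+20- 17)/3 = 7/3 = 2.3333

G = (5.6667, 2.3333)


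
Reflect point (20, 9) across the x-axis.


Reflection rule for x-axis: (x, -y)
(20, 9) -> (20, -9)

(20, -9)


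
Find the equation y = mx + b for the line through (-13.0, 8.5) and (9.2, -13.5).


m = (-22.0)/(22.2) = -0.9910
b = y1 - m*x1 = 8.5 - (-22.0*(-13.0))/(22.2) = 8.5 - 12.8829 = -4.3829

y = -0.9910x - 4.3829


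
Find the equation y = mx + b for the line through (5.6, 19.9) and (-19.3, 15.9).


m = (-4)/(-24.9) = 0.1606
b = y1 - m*x1 = 19.9 - (-4*5.6)/(-24.9) = 19.9 - 0.8996 = 19.0004

y = 0.1606x + 19.0004


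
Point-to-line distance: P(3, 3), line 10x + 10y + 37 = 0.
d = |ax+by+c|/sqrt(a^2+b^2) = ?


|10*3 + 10*3 + 37| = |97| = 97
sqrt(100 + 100) = sqrt(200) = 14.1421
d = 97/sqrt(200) = 6.8589

6.8589


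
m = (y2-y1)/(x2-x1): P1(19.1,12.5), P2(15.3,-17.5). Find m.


dy = -17.5 - 12.5 = -30.0
dx = 15.3 - 19.1 = -3.8
m = -30.0/(-3.8) = 7.8947

m = 7.8947


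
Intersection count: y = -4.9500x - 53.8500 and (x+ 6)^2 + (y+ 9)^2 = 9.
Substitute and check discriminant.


Substitute y = -4.9500x - 53.8500: (x+ 6)^2 + (-4.9500x- 53.8500+ 9)^2 = 9
Expand to Ax^2 + Bx + C = 0, where b-k = -44.85
A = 1+m^2 = 25.5025
B = 2(m(b-k) - h) = 2(-4.9500*(-44.85) + 6) = 456.015
C = h^2 + (b-k)^2 - r^2 = 36 + 2011.5225 - 9 = 2038.5225
disc = B^2-4AC = 207949.6802 - 207949.6802 = 0
disc = 0

1 intersection point (tangent)


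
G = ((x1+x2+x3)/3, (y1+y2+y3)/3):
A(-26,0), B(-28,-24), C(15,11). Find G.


Gx = (-26- 28+15)/3 = -39/3 = -13.0000
Gy = (0- 24+11)/3 = -13/3 = -4.3333

G = (-13.0000, -4.3333)


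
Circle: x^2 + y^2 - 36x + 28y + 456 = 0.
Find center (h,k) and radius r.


h = -D/2 = 36/2 = 18
k = -E/2 = -28/2 = -14
r^2 = h^2 + k^2 - F = 324 + 196 - 456 = 64
r = 8

Center (18, -14), radius = 8


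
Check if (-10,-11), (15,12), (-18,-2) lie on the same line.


-10*(12+ 2) + 15*(-2+ 11) - 18*(-11-12)
= -140 + 135 + 414 = 409

No, not collinear (determinant = 409)


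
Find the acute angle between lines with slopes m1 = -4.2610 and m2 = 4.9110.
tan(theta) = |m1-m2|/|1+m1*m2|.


m1-m2 = -9.172
1+m1*m2 = -19.925771
tan(theta) = |-9.172/(-19.925771)| = 0.460308
theta = arctan(|-9.172/(-19.925771)|) = 24.7170 degrees (acute angle)

24.7170 degrees


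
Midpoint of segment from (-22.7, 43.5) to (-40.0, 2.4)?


Mx = (-22.7 - 40.0)/2 = -62.7/2 = -31.3500
My = (43.5 + 2.4)/2 = 45.9/2 = 22.9500

(-31.3500, 22.9500)


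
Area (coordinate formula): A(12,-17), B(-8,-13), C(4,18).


12*(-13-18) = -372
-8*(18+ 17) = -280
4*(-17+ 13) = -16
sum = -668
Area = |-668|/2 = 334.0000

334.0000 sq units


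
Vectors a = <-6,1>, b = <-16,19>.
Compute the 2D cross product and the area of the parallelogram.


cross = -6*19 - 1*(-16) = -114 + 16 = -98
Parallelogram area = |-98| = 98

cross = -98, parallelogram area = 98


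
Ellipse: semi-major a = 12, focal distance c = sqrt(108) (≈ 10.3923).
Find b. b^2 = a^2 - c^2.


b^2 = 12^2 - (sqrt(108))^2 = 144 - 108 = 36
b = sqrt(36) = 6

b = 6


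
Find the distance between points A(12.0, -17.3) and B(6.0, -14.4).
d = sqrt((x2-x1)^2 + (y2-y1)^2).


dx = 6.0 - 12.0 = -6.0
dy = -14.4 + 17.3 = 2.9
d = sqrt(36.0 + 8.41) = sqrt(44.41) = 6.6641

6.6641


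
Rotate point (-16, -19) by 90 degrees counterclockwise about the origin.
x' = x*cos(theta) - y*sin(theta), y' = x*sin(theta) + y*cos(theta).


cos(90) = 0, sin(90) = 1
x' = -16*0 + 19*1 = 19
y' = -16*1 - 19*0 = -16

(19, -16)


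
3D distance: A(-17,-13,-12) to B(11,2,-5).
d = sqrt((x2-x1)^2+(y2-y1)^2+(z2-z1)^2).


dx=28, dy=15, dz=7
d = sqrt(784+225+49) = sqrt(1058) = 32.5269

32.5269


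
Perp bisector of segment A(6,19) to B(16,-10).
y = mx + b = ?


Midpoint = (11, 4.5)
Slope of AB = dy/dx = -29/10 = -2.9000
Perp slope = -dx/dy = 10/29 = 0.3448
b = My - (perp slope)*Mx = 4.5 + (10*11)/(-29) = 4.5 - 3.7931 = 0.7069

y = 0.3448x + 0.7069


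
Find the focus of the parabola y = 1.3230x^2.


a = 1.3230
4a = 5.2920
focus = (0, 1/5.2920) = (0, 0.1890)

Focus = (0, 0.1890)


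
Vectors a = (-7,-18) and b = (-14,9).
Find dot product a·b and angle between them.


a·b = -7*(-14) - 18*9 = 98 - 162 = -64
|a| = sqrt(49+324) = 19.3132
|b| = sqrt(196+81) = 16.6433
cos(theta) = -64/(sqrt(373)*sqrt(277)) = -64/sqrt(103321) = -0.199107
theta = arccos(-64/sqrt(103321)) = 101.4847 degrees

a·b = -64, theta = 101.4847 deg


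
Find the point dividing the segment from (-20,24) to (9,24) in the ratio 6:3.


Px = (6*9 + 3*(-20))/9 = -6/9 = -0.6667
Py = (6*24 + 3*24)/9 = 216/9 = 24.0000

P = (-0.6667, 24.0000)


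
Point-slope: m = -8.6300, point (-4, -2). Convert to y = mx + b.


y + 2 = -8.6300(x + 4)
y = -8.6300x - 2 + 8.6300*(-4)
y = -8.6300x - 36.5200

y = -8.6300x - 36.5200


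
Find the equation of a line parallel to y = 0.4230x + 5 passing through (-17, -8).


Parallel lines have equal slopes.
m2 = 0.4230
b2 = -8 - 0.4230*(-17) = -0.8090

y = 0.4230x - 0.8090


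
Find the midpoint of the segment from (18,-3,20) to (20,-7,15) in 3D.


Mx = (18+20)/2 = 19.0000
My = (-3- 7)/2 = -5.0000
Mz = (20+15)/2 = 17.5000

M = (19.0000, -5.0000, 17.5000)


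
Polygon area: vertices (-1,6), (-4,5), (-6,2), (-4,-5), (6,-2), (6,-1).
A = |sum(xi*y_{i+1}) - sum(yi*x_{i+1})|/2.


sum(xi*y_{i+1}) = -1*5 - 4*2 - 6*(-5) - 4*(-2) + 6*(-1) + 6*6 = 55
sum(yi*x_{i+1}) = 6*(-4) + 5*(-6) + 2*(-4) - 5*6 - 2*6 - 1*(-1) = -103
Area = |55 + 103|/2 = 158/2 = 79.0000

79.0000 sq units


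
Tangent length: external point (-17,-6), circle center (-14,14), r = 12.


d = sqrt((-17+ 14)^2 + (-6-14)^2) = sqrt(9+400) = 20.2237
L = sqrt(409.0000 - 144) = sqrt(265.0000) = 16.2788

16.2788


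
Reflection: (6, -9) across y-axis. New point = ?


Reflection rule for y-axis: (-x, y)
(6, -9) -> (-6, -9)

(-6, -9)


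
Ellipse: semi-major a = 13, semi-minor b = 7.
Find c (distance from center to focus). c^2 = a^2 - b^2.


c^2 = 13^2 - 7^2 = 169 - 49 = 120
c = sqrt(120) = 10.9545

c = 10.9545


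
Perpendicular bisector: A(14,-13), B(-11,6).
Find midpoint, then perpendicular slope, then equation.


Midpoint = (1.5, -3.5)
Slope of AB = dy/dx = 19/(-25) = -0.7600
Perp slope = -dx/dy = 25/19 = 1.3158
b = My - (perp slope)*Mx = -3.5 + (-25*1.5)/19 = -3.5 - 1.9737 = -5.4737

y = 1.3158x - 5.4737


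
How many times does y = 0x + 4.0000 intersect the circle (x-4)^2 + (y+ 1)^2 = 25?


Substitute y = 0x + 4.0000: (x-4)^2 + (0x+4.0000+ 1)^2 = 25
Expand to Ax^2 + Bx + C = 0, where b-k = 5
A = 1+m^2 = 1
B = 2(m(b-k) - h) = 2(0*5 - 4) = -8
C = h^2 + (b-k)^2 - r^2 = 16 + 25 - 25 = 16
disc = B^2-4AC = 64.0000 - 64.0000 = 0
disc = 0

1 intersection point (tangent)


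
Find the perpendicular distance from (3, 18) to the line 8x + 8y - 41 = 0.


|8*3 + 8*18 - 41| = |127| = 127
sqrt(64 + 64) = sqrt(128) = 11.3137
d = 127/sqrt(128) = 11.2253

11.2253


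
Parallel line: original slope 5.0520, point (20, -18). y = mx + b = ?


Parallel lines have equal slopes.
m2 = 5.0520
b2 = -18 - 5.0520*20 = -119.0400

y = 5.0520x - 119.0400


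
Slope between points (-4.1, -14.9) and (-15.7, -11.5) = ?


dy = -11.5 + 14.9 = 3.4
dx = -15.7 + 4.1 = -11.6
m = 3.4/(-11.6) = -0.2931

m = -0.2931


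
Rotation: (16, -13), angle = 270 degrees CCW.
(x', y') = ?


cos(270) = 0, sin(270) = -1
x' = 16*0 + 13*(-1) = -13
y' = 16*(-1) - 13*0 = -16

(-13, -16)


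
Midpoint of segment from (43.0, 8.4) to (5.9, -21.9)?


Mx = (43.0 + 5.9)/2 = 48.9/2 = 24.4500
My = (8.4 - 21.9)/2 = -13.5/2 = -6.7500

(24.4500, -6.7500)


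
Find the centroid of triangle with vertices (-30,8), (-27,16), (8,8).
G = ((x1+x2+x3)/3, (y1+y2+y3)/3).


Gx = (-30- 27+8)/3 = -49/3 = -16.3333
Gy = (8+16+8)/3 = 32/3 = 10.6667

G = (-16.3333, 10.6667)


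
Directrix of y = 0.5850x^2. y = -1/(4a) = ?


a = 0.5850
1/(4a) = 0.4274
directrix: y = -0.4274 = -0.4274

y = -0.4274


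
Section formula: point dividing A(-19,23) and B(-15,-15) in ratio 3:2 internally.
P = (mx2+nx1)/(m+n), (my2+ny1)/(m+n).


Px = (3*(-15) + 2*(-19))/5 = -83/5 = -16.6000
Py = (3*(-15) + 2*23)/5 = 1/5 = 0.2000

P = (-16.6000, 0.2000)


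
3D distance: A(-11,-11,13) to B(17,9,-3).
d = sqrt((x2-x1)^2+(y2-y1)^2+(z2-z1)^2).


dx=28, dy=20, dz=-16
d = sqrt(784+400+256) = sqrt(1440) = 37.9473

37.9473


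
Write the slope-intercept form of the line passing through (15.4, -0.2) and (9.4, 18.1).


m = (18.3)/(-6.0) = -3.0500
b = y1 - m*x1 = -0.2 - (18.3*15.4)/(-6.0) = -0.2 + 46.9700 = 46.7700

y = -3.0500x + 46.7700


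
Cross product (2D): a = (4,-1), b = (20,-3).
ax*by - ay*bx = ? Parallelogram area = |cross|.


cross = 4*(-3) + 1*20 = -12 + 20 = 8
Parallelogram area = |8| = 8

cross = 8, parallelogram area = 8


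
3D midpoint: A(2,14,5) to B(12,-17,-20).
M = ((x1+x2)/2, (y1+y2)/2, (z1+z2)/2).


Mx = (2+12)/2 = 7.0000
My = (14- 17)/2 = -1.5000
Mz = (5- 20)/2 = -7.5000

M = (7.0000, -1.5000, -7.5000)


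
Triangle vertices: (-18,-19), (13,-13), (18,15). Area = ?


-18*(-13-15) = 504
13*(15+ 19) = 442
18*(-19+ 13) = -108
sum = 838
Area = |838|/2 = 419.0000

419.0000 sq units


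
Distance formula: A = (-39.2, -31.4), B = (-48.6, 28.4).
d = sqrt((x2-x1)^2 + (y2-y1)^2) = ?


dx = -48.6 + 39.2 = -9.4
dy = 28.4 + 31.4 = 59.8
d = sqrt(88.36 + 3576.04) = sqrt(3664.4) = 60.5343

60.5343


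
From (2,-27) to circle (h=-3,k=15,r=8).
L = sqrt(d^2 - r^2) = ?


d = sqrt((2+ 3)^2 + (-27-15)^2) = sqrt(25+1764) = 42.2966
L = sqrt(1789.0000 - 64) = sqrt(1725.0000) = 41.5331

41.5331


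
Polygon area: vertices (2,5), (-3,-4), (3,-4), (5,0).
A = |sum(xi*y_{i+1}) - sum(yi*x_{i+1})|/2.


sum(xi*y_{i+1}) = 2*(-4) - 3*(-4) + 3*0 + 5*5 = 29
sum(yi*x_{i+1}) = 5*(-3) - 4*3 - 4*5 + 0*2 = -47
Area = |29 + 47|/2 = 76/2 = 38.0000

38.0000 sq units


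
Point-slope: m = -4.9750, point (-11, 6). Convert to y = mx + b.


y - 6 = -4.9750(x + 11)
y = -4.9750x + 6 + 4.9750*(-11)
y = -4.9750x - 48.7250

y = -4.9750x - 48.7250


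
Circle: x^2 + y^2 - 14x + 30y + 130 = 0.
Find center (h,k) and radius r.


h = -D/2 = 14/2 = 7
k = -E/2 = -30/2 = -15
r^2 = h^2 + k^2 - F = 49 + 225 - 130 = 144
r = 12

Center (7, -15), radius = 12


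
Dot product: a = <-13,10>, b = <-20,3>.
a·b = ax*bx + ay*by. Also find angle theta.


a·b = -13*(-20) + 10*3 = 260 + 30 = 290
|a| = sqrt(169+100) = 16.4012
|b| = sqrt(400+9) = 20.2237
cos(theta) = 290/(sqrt(269)*sqrt(409)) = 290/sqrt(110021) = 0.874299
theta = arccos(290/sqrt(110021)) = 29.0378 degrees

a·b = 290, theta = 29.0378 deg


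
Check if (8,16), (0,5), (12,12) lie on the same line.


8*(5-12) + 0*(12-16) + 12*(16-5)
= -56 + 0 + 132 = 76

No, not collinear (determinant = 76)


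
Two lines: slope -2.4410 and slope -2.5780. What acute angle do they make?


m1-m2 = 0.137
1+m1*m2 = 7.292898
tan(theta) = |0.137/7.292898| = 0.018785
theta = arctan(|0.137/7.292898|) = 1.0762 degrees (acute angle)

1.0762 degrees


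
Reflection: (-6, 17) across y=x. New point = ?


Reflection rule for y=x: (y, x)
(-6, 17) -> (17, -6)

(17, -6)


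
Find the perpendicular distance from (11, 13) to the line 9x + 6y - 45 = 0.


|9*11 + 6*13 - 45| = |132| = 132
sqrt(81 + 36) = sqrt(117) = 10.8167
d = 132/sqrt(117) = 12.2034

12.2034


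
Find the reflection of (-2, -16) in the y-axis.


Reflection rule for y-axis: (-x, y)
(-2, -16) -> (2, -16)

(2, -16)


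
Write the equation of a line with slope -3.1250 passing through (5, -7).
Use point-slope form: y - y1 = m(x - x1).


y + 7 = -3.1250(x - 5)
y = -3.1250x - 7 + 3.1250*5
y = -3.1250x + 8.6250

y = -3.1250x + 8.6250


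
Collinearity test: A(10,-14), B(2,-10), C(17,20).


10*(-10-20) + 2*(20+ 14) + 17*(-14+ 10)
= -300 + 68 - 68 = -300

No, not collinear (determinant = -300)


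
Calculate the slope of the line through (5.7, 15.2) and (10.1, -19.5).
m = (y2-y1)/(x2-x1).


dy = -19.5 - 15.2 = -34.7
dx = 10.1 - 5.7 = 4.4
m = -34.7/4.4 = -7.8864

m = -7.8864


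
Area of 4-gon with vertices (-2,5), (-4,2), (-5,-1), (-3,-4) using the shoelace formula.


sum(xi*y_{i+1}) = -2*2 - 4*(-1) - 5*(-4) - 3*5 = 5
sum(yi*x_{i+1}) = 5*(-4) + 2*(-5) - 1*(-3) - 4*(-2) = -19
Area = |5 + 19|/2 = 24/2 = 12.0000

12.0000 sq units


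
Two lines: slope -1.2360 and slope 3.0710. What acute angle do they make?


m1-m2 = -4.307
1+m1*m2 = -2.795756
tan(theta) = |-4.307/(-2.795756)| = 1.540549
theta = arctan(|-4.307/(-2.795756)|) = 57.0116 degrees (acute angle)

57.0116 degrees


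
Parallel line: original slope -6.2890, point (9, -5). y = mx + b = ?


Parallel lines have equal slopes.
m2 = -6.2890
b2 = -5 + 6.2890*9 = 51.6010

y = -6.2890x + 51.6010


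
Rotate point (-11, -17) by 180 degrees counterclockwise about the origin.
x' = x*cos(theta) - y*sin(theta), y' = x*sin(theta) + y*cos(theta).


cos(180) = -1, sin(180) = 0
x' = -11*(-1) + 17*0 = 11
y' = -11*0 - 17*(-1) = 17

(11, 17)


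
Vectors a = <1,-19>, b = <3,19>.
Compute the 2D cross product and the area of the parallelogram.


cross = 1*19 + 19*3 = 19 + 57 = 76
Parallelogram area = |76| = 76

cross = 76, parallelogram area = 76


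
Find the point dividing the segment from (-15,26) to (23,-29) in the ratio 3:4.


Px = (3*23 + 4*(-15))/7 = 9/7 = 1.2857
Py = (3*(-29) + 4*26)/7 = 17/7 = 2.4286

P = (1.2857, 2.4286)


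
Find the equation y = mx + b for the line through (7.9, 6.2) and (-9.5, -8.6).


m = (-14.8)/(-17.4) = 0.8506
b = y1 - m*x1 = 6.2 - (-14.8*7.9)/(-17.4) = 6.2 - 6.7195 = -0.5195

y = 0.8506x - 0.5195


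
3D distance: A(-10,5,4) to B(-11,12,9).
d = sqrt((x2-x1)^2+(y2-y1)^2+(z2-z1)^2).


dx=-1, dy=7, dz=5
d = sqrt(1+49+25) = sqrt(75) = 8.6603

8.6603


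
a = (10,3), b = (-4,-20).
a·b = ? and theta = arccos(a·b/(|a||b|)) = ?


a·b = 10*(-4) + 3*(-20) = -40 - 60 = -100
|a| = sqrt(100+9) = 10.4403
|b| = sqrt(16+400) = 20.3961
cos(theta) = -100/(sqrt(109)*sqrt(416)) = -100/sqrt(45344) = -0.469613
theta = arccos(-100/sqrt(45344)) = 118.0092 degrees

a·b = -100, theta = 118.0092 deg


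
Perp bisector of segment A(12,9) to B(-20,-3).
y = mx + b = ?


Midpoint = (-4, 3)
Slope of AB = dy/dx = -12/(-32) = 0.3750
Perp slope = -dx/dy = -32/12 = -2.6667
b = My - (perp slope)*Mx = 3 + (-32*(-4))/(-12) = 3 - 10.6667 = -7.6667

y = -2.6667x - 7.6667


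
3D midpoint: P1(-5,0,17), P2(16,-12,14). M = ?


Mx = (-5+16)/2 = 5.5000
My = (0- 12)/2 = -6.0000
Mz = (17+14)/2 = 15.5000

M = (5.5000, -6.0000, 15.5000)


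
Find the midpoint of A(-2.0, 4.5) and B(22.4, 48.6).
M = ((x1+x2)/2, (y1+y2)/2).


Mx = (-2.0 + 22.4)/2 = 20.4/2 = 10.2000
My = (4.5 + 48.6)/2 = 53.1/2 = 26.5500

(10.2000, 26.5500)


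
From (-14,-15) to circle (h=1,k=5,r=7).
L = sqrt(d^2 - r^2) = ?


d = sqrt((-14-1)^2 + (-15-5)^2) = sqrt(225+400) = 25.0000
L = sqrt(625.0000 - 49) = sqrt(576.0000) = 24.0000

24.0000


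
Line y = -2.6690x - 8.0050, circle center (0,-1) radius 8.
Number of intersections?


Substitute y = -2.6690x - 8.0050: (x-0)^2 + (-2.6690x- 8.0050+ 1)^2 = 64
Expand to Ax^2 + Bx + C = 0, where b-k = -7.005
A = 1+m^2 = 8.123561
B = 2(m(b-k) - h) = 2(-2.6690*(-7.005) - 0) = 37.39269
C = h^2 + (b-k)^2 - r^2 = 0 + 49.070025 - 64 = -14.929975
disc = B^2-4AC = 1398.2133 + 485.1383 = 1883.3516
disc > 0

2 intersection points


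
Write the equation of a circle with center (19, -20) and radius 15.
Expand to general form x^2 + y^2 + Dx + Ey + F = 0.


(x-19)^2 + (y+ 20)^2 = 15^2
D = -2h = -38, E = -2k = 40
F = h^2+k^2-r^2 = 361+400-225 = 536

x^2 + y^2 - 38x + 40y + 536 = 0


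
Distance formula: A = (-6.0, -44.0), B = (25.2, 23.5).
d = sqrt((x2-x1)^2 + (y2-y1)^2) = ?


dx = 25.2 + 6.0 = 31.2
dy = 23.5 + 44.0 = 67.5
d = sqrt(973.44 + 4556.25) = sqrt(5529.69) = 74.3619

74.3619


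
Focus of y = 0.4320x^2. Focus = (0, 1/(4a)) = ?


a = 0.4320
4a = 1.7280
focus = (0, 1/1.7280) = (0, 0.5787)

Focus = (0, 0.5787)


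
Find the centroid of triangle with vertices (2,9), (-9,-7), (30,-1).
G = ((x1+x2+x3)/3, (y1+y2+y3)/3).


Gx = (2- 9+30)/3 = 23/3 = 7.6667
Gy = (9- 7- 1)/3 = 1/3 = 0.3333

G = (7.6667, 0.3333)


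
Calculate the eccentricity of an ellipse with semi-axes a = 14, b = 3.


c = sqrt(196-9) = sqrt(187) = 13.6748
e = c/a = sqrt(187)/14 = 0.9768

e = 0.9768


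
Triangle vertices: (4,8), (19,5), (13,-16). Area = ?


4*(5+ 16) = 84
19*(-16-8) = -456
13*(8-5) = 39
sum = -333
Area = |-333|/2 = 166.5000

166.5000 sq units


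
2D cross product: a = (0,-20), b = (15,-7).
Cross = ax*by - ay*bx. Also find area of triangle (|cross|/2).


cross = 0*(-7) + 20*15 = 0 + 300 = 300
Triangle area = |300|/2 = 300/2 = 150.0000

cross = 300, triangle area = 150.0000


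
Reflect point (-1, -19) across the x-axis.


Reflection rule for x-axis: (x, -y)
(-1, -19) -> (-1, 19)

(-1, 19)


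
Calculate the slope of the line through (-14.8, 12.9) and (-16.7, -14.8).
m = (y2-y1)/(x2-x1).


dy = -14.8 - 12.9 = -27.7
dx = -16.7 + 14.8 = -1.9
m = -27.7/(-1.9) = 14.5789

m = 14.5789


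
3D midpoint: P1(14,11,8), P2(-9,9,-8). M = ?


Mx = (14- 9)/2 = 2.5000
My = (11+9)/2 = 10.0000
Mz = (8- 8)/2 = 0

M = (2.5000, 10.0000, 0)


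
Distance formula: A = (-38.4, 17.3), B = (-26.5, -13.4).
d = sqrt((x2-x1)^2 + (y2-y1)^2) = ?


dx = -26.5 + 38.4 = 11.9
dy = -13.4 - 17.3 = -30.7
d = sqrt(141.61 + 942.49) = sqrt(1084.1) = 32.9257

32.9257


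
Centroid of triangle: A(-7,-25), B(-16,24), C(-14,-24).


Gx = (-7- 16- 14)/3 = -37/3 = -12.3333
Gy = (-25+24- 24)/3 = -25/3 = -8.3333

G = (-12.3333, -8.3333)


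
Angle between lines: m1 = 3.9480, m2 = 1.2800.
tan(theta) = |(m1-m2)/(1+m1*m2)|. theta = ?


m1-m2 = 2.668
1+m1*m2 = 6.05344
tan(theta) = |2.668/6.05344| = 0.440741
theta = arctan(|2.668/6.05344|) = 23.7851 degrees (acute angle)

23.7851 degrees


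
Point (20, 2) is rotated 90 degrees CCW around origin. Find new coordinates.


cos(90) = 0, sin(90) = 1
x' = 20*0 - 2*1 = -2
y' = 20*1 + 2*0 = 20

(-2, 20)


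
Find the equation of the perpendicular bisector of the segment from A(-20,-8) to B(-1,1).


Midpoint = (-10.5, -3.5)
Slope of AB = dy/dx = 9/19 = 0.4737
Perp slope = -dx/dy = -19/9 = -2.1111
b = My - (perp slope)*Mx = -3.5 + (19*(-10.5))/9 = -3.5 - 22.1667 = -25.6667

y = -2.1111x - 25.6667


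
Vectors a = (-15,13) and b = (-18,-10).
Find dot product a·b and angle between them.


a·b = -15*(-18) + 13*(-10) = 270 - 130 = 140
|a| = sqrt(225+169) = 19.8494
|b| = sqrt(324+100) = 20.5913
cos(theta) = 140/(sqrt(394)*sqrt(424)) = 140/sqrt(167056) = 0.342529
theta = arccos(140/sqrt(167056)) = 69.9690 degrees

a·b = 140, theta = 69.9690 deg


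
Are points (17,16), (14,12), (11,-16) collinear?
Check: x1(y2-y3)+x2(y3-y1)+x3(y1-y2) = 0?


17*(12+ 16) + 14*(-16-16) + 11*(16-12)
= 476 - 448 + 44 = 72

No, not collinear (determinant = 72)


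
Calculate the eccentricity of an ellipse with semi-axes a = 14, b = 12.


c = sqrt(196-144) = sqrt(52) = 7.2111
e = c/a = sqrt(52)/14 = 0.5151

e = 0.5151


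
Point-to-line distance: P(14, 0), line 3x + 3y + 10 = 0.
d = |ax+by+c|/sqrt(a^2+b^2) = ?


|3*14 + 3*0 + 10| = |52| = 52
sqrt(9 + 9) = sqrt(18) = 4.2426
d = 52/sqrt(18) = 12.2565

12.2565


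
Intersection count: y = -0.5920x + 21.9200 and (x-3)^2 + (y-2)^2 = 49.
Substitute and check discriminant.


Substitute y = -0.5920x + 21.9200: (x-3)^2 + (-0.5920x+21.9200-2)^2 = 49
Expand to Ax^2 + Bx + C = 0, where b-k = 19.92
A = 1+m^2 = 1.350464
B = 2(m(b-k) - h) = 2(-0.5920*19.92 - 3) = -29.58528
C = h^2 + (b-k)^2 - r^2 = 9 + 396.8064 - 49 = 356.8064
disc = B^2-4AC = 875.2888 - 1927.4168 = -1052.1280
disc < 0

0 intersection points


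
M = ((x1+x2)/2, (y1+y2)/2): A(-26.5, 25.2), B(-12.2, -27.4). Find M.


Mx = (-26.5 - 12.2)/2 = -38.7/2 = -19.3500
My = (25.2 - 27.4)/2 = -2.2/2 = -1.1000

(-19.3500, -1.1000)


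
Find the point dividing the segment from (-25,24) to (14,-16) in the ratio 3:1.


Px = (3*14 + 1*(-25))/4 = 17/4 = 4.2500
Py = (3*(-16) + 1*24)/4 = -24/4 = -6.0000

P = (4.2500, -6.0000)


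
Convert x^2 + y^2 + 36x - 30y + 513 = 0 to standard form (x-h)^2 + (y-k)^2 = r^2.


h = -D/2 = -36/2 = -18
k = -E/2 = 30/2 = 15
r^2 = h^2 + k^2 - F = 324 + 225 - 513 = 36
r = 6

Center (-18, 15), radius = 6


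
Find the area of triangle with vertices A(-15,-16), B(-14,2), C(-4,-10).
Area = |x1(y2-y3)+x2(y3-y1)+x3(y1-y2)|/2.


-15*(2+ 10) = -180
-14*(-10+ 16) = -84
-4*(-16-2) = 72
sum = -192
Area = |-192|/2 = 96.0000

96.0000 sq units


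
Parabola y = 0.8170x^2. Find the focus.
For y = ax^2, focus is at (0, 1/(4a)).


a = 0.8170
4a = 3.2680
focus = (0, 1/3.2680) = (0, 0.3060)

Focus = (0, 0.3060)


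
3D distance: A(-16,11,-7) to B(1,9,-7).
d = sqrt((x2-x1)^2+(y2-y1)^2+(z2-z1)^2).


dx=17, dy=-2, dz=0
d = sqrt(289+4+0) = sqrt(293) = 17.1172

17.1172


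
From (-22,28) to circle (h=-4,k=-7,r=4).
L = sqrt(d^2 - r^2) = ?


d = sqrt((-22+ 4)^2 + (28+ 7)^2) = sqrt(324+1225) = 39.3573
L = sqrt(1549.0000 - 16) = sqrt(1533.0000) = 39.1535

39.1535


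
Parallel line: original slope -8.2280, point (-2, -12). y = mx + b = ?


Parallel lines have equal slopes.
m2 = -8.2280
b2 = -12 + 8.2280*(-2) = -28.4560

y = -8.2280x - 28.4560


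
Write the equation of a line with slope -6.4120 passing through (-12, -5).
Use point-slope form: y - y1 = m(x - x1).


y + 5 = -6.4120(x + 12)
y = -6.4120x - 5 + 6.4120*(-12)
y = -6.4120x - 81.9440

y = -6.4120x - 81.9440


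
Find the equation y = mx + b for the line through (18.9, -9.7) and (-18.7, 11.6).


m = (21.3)/(-37.6) = -0.5665
b = y1 - m*x1 = -9.7 - (21.3*18.9)/(-37.6) = -9.7 + 10.7066 = 1.0066

y = -0.5665x + 1.0066


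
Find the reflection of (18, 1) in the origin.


Reflection rule for origin: (-x, -y)
(18, 1) -> (-18, -1)

(-18, -1)


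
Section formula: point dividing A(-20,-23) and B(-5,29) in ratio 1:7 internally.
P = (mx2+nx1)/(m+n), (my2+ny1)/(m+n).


Px = (1*(-5) + 7*(-20))/8 = -145/8 = -18.1250
Py = (1*29 + 7*(-23))/8 = -132/8 = -16.5000

P = (-18.1250, -16.5000)


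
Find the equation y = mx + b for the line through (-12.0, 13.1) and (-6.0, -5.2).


m = (-18.3)/(6.0) = -3.0500
b = y1 - m*x1 = 13.1 - (-18.3*(-12.0))/(6.0) = 13.1 - 36.6000 = -23.5000

y = -3.0500x - 23.5000


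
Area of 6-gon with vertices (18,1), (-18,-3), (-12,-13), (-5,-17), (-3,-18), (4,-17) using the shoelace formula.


sum(xi*y_{i+1}) = 18*(-3) - 18*(-13) - 12*(-17) - 5*(-18) - 3*(-17) + 4*1 = 529
sum(yi*x_{i+1}) = 1*(-18) - 3*(-12) - 13*(-5) - 17*(-3) - 18*4 - 17*18 = -244
Area = |529 + 244|/2 = 773/2 = 386.5000

386.5000 sq units


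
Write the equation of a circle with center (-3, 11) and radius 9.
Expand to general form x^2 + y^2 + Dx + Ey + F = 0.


(x+ 3)^2 + (y-11)^2 = 9^2
D = -2h = 6, E = -2k = -22
F = h^2+k^2-r^2 = 9+121-81 = 49

x^2 + y^2 + 6x - 22y + 49 = 0


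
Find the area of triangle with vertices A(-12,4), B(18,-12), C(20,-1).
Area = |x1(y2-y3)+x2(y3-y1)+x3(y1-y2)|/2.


-12*(-12+ 1) = 132
18*(-1-4) = -90
20*(4+ 12) = 320
sum = 362
Area = |362|/2 = 181.0000

181.0000 sq units


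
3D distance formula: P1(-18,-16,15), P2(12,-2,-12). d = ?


dx=30, dy=14, dz=-27
d = sqrt(900+196+729) = sqrt(1825) = 42.7200

42.7200


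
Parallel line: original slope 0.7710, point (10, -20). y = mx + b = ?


Parallel lines have equal slopes.
m2 = 0.7710
b2 = -20 - 0.7710*10 = -27.7100

y = 0.7710x - 27.7100


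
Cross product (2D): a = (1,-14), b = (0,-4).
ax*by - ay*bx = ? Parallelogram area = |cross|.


cross = 1*(-4) + 14*0 = -4 - 0 = -4
Parallelogram area = |-4| = 4

cross = -4, parallelogram area = 4


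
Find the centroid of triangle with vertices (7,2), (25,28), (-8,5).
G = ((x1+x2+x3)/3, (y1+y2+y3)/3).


Gx = (7+25- 8)/3 = 24/3 = 8.0000
Gy = (2+28+5)/3 = 35/3 = 11.6667

G = (8.0000, 11.6667)


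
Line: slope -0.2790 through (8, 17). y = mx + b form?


y - 17 = -0.2790(x - 8)
y = -0.2790x + 17 + 0.2790*8
y = -0.2790x + 19.2320

y = -0.2790x + 19.2320


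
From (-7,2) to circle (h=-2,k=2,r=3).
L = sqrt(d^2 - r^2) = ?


d = sqrt((-7+ 2)^2 + (2-2)^2) = sqrt(25+0) = 5.0000
L = sqrt(25.0000 - 9) = sqrt(16.0000) = 4.0000

4.0000


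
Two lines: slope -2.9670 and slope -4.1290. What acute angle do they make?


m1-m2 = 1.162
1+m1*m2 = 13.250743
tan(theta) = |1.162/13.250743| = 0.087693
theta = arctan(|1.162/13.250743|) = 5.0116 degrees (acute angle)

5.0116 degrees


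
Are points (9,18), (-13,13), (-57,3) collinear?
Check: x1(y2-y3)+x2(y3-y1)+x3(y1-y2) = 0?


9*(13-3) - 13*(3-18) - 57*(18-13)
= 90 + 195 - 285 = 0

Yes, collinear (determinant = 0)


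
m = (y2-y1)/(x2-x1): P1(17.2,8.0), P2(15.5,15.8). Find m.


dy = 15.8 - 8.0 = 7.8
dx = 15.5 - 17.2 = -1.7
m = 7.8/(-1.7) = -4.5882

m = -4.5882


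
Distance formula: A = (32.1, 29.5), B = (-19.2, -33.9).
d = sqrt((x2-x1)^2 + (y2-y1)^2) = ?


dx = -19.2 - 32.1 = -51.3
dy = -33.9 - 29.5 = -63.4
d = sqrt(2631.69 + 4019.56) = sqrt(6651.25) = 81.5552

81.5552


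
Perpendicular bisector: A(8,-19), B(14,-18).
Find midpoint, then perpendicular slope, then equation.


Midpoint = (11, -18.5)
Slope of AB = dy/dx = 1/6 = 0.1667
Perp slope = -dx/dy = -6/1 = -6.0000
b = My - (perp slope)*Mx = -18.5 + (6*11)/1 = -18.5 + 66.0000 = 47.5000

y = -6.0000x + 47.5000


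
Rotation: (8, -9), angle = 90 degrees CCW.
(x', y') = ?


cos(90) = 0, sin(90) = 1
x' = 8*0 + 9*1 = 9
y' = 8*1 - 9*0 = 8

(9, 8)


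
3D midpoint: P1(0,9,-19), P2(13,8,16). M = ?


Mx = (0+13)/2 = 6.5000
My = (9+8)/2 = 8.5000
Mz = (-19+16)/2 = -1.5000

M = (6.5000, 8.5000, -1.5000)


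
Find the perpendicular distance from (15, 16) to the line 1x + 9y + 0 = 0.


|1*15 + 9*16 + 0| = |159| = 159
sqrt(1 + 81) = sqrt(82) = 9.0554
d = 159/sqrt(82) = 17.5586

17.5586


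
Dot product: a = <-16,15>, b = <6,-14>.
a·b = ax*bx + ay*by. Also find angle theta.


a·b = -16*6 + 15*(-14) = -96 - 210 = -306
|a| = sqrt(256+225) = 21.9317
|b| = sqrt(36+196) = 15.2315
cos(theta) = -306/(sqrt(481)*sqrt(232)) = -306/sqrt(111592) = -0.916020
theta = arccos(-306/sqrt(111592)) = 156.3510 degrees

a·b = -306, theta = 156.3510 deg


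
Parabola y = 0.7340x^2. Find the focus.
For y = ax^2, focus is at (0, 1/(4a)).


a = 0.7340
4a = 2.9360
focus = (0, 1/2.9360) = (0, 0.3406)

Focus = (0, 0.3406)


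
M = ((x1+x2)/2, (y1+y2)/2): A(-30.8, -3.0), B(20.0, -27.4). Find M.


Mx = (-30.8 + 20.0)/2 = -10.8/2 = -5.4000
My = (-3.0 - 27.4)/2 = -30.4/2 = -15.2000

(-5.4000, -15.2000)


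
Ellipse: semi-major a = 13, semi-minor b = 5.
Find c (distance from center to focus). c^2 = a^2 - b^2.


c^2 = 13^2 - 5^2 = 169 - 25 = 144
c = sqrt(144) = 12.0000

c = 12.0000


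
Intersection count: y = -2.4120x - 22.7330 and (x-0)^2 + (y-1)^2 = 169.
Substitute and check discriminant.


Substitute y = -2.4120x - 22.7330: (x-0)^2 + (-2.4120x- 22.7330-1)^2 = 169
Expand to Ax^2 + Bx + C = 0, where b-k = -23.733
A = 1+m^2 = 6.817744
B = 2(m(b-k) - h) = 2(-2.4120*(-23.733) - 0) = 114.487992
C = h^2 + (b-k)^2 - r^2 = 0 + 563.255289 - 169 = 394.255289
disc = B^2-4AC = 13107.5003 - 10751.7265 = 2355.7738
disc > 0

2 intersection points


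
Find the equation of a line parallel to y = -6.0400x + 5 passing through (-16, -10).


Parallel lines have equal slopes.
m2 = -6.0400
b2 = -10 + 6.0400*(-16) = -106.6400

y = -6.0400x - 106.6400


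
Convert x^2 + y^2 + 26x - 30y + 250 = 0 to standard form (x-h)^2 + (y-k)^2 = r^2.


h = -D/2 = -26/2 = -13
k = -E/2 = 30/2 = 15
r^2 = h^2 + k^2 - F = 169 + 225 - 250 = 144
r = 12

Center (-13, 15), radius = 12


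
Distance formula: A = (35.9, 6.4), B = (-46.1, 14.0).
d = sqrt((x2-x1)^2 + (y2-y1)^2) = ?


dx = -46.1 - 35.9 = -82.0
dy = 14.0 - 6.4 = 7.6
d = sqrt(6724.0 + 57.76) = sqrt(6781.76) = 82.3514

82.3514


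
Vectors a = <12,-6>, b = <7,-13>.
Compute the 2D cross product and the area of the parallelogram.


cross = 12*(-13) + 6*7 = -156 + 42 = -114
Parallelogram area = |-114| = 114

cross = -114, parallelogram area = 114


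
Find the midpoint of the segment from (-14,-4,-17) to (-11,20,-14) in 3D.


Mx = (-14- 11)/2 = -12.5000
My = (-4+20)/2 = 8.0000
Mz = (-17- 14)/2 = -15.5000

M = (-12.5000, 8.0000, -15.5000)


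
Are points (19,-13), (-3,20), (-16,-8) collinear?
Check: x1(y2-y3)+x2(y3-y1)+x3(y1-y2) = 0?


19*(20+ 8) - 3*(-8+ 13) - 16*(-13-20)
= 532 - 15 + 528 = 1045

No, not collinear (determinant = 1045)


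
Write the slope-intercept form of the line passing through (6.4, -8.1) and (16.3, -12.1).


m = (-4.0)/(9.9) = -0.4040
b = y1 - m*x1 = -8.1 - (-4.0*6.4)/(9.9) = -8.1 + 2.5859 = -5.5141

y = -0.4040x - 5.5141


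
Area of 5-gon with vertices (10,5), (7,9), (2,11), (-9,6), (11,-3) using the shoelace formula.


sum(xi*y_{i+1}) = 10*9 + 7*11 + 2*6 - 9*(-3) + 11*5 = 261
sum(yi*x_{i+1}) = 5*7 + 9*2 + 11*(-9) + 6*11 - 3*10 = -10
Area = |261 + 10|/2 = 271/2 = 135.5000

135.5000 sq units


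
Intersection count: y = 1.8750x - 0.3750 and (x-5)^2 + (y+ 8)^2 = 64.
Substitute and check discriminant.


Substitute y = 1.8750x - 0.3750: (x-5)^2 + (1.8750x- 0.3750+ 8)^2 = 64
Expand to Ax^2 + Bx + C = 0, where b-k = 7.625
A = 1+m^2 = 4.515625
B = 2(m(b-k) - h) = 2(1.8750*7.625 - 5) = 18.59375
C = h^2 + (b-k)^2 - r^2 = 25 + 58.140625 - 64 = 19.140625
disc = B^2-4AC = 345.7275 - 345.7275 = 0
disc = 0

1 intersection point (tangent)


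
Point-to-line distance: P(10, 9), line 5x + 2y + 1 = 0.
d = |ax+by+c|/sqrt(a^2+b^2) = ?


|5*10 + 2*9 + 1| = |69| = 69
sqrt(25 + 4) = sqrt(29) = 5.3852
d = 69/sqrt(29) = 12.8130

12.8130


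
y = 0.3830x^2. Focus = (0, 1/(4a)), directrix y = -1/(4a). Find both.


a = 0.3830
1/(4a) = 0.6527
Focus = (0, 0.6527)
Directrix: y = -0.6527

Focus = (0, 0.6527), Directrix: y = -0.6527
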